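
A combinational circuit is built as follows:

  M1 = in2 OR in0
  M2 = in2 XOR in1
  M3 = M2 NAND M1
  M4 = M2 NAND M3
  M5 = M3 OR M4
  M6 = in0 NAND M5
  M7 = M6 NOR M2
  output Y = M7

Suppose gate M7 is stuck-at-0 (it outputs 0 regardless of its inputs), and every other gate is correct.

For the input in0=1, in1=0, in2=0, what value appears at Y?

Propagate with M7 forced: M1=1, M2=0, M3=1, M4=1, M5=1, M6=0, M7=0 [stuck-at-0].
So Y = 0. (Without the fault it would be 1.)

0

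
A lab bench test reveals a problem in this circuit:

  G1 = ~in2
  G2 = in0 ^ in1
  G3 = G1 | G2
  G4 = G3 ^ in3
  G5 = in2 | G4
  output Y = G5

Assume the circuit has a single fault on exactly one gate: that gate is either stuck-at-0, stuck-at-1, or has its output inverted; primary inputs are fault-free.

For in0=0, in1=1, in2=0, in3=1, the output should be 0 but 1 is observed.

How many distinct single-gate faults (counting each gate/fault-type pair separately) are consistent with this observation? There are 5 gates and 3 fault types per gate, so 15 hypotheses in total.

6

Fault-free: G1=1, G2=1, G3=1, G4=0, G5=0 → 0. Observed 1.
  G1: none of the 3 fault types match ✗
  G2: none of the 3 fault types match ✗
  G3: stuck-at-0, inverted output ✓; others ✗
  G4: stuck-at-1, inverted output ✓; others ✗
  G5: stuck-at-1, inverted output ✓; others ✗
Consistent faults: {G3 stuck-at-0, G3 inverted output, G4 stuck-at-1, G4 inverted output, G5 stuck-at-1, G5 inverted output} — 6 in all.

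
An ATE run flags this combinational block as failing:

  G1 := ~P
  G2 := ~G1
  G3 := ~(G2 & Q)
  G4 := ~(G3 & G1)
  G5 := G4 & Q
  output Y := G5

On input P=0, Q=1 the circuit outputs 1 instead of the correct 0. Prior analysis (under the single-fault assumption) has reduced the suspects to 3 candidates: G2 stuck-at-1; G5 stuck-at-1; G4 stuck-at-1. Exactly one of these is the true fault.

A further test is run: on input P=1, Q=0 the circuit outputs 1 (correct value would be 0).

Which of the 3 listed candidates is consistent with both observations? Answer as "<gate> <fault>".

G5 stuck-at-1

Evaluate each candidate on input P=1, Q=0:
  G2 stuck-at-1: G1=0, G2=1 [stuck-at-1], G3=1, G4=1, G5=0 → 0 — eliminated
  G5 stuck-at-1: G1=0, G2=1, G3=1, G4=1, G5=1 [stuck-at-1] → 1 — matches
  G4 stuck-at-1: G1=0, G2=1, G3=1, G4=1 [stuck-at-1], G5=0 → 0 — eliminated
Only G5 stuck-at-1 reproduces the observed 1.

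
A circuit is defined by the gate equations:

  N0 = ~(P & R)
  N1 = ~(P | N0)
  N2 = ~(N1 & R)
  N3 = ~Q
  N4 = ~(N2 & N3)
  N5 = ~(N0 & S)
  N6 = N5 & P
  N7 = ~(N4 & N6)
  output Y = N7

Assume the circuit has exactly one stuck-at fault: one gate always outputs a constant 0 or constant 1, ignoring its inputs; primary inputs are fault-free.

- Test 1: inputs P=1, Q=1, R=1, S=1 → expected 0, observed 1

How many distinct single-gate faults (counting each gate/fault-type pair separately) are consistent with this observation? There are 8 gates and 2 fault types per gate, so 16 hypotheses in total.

Fault-free: N0=0, N1=0, N2=1, N3=0, N4=1, N5=1, N6=1, N7=0 → 0. Observed 1.
  N0: stuck-at-1 ✓; others ✗
  N1: none of the 2 fault types match ✗
  N2: none of the 2 fault types match ✗
  N3: stuck-at-1 ✓; others ✗
  N4: stuck-at-0 ✓; others ✗
  N5: stuck-at-0 ✓; others ✗
  N6: stuck-at-0 ✓; others ✗
  N7: stuck-at-1 ✓; others ✗
Consistent faults: {N0 stuck-at-1, N3 stuck-at-1, N4 stuck-at-0, N5 stuck-at-0, N6 stuck-at-0, N7 stuck-at-1} — 6 in all.

6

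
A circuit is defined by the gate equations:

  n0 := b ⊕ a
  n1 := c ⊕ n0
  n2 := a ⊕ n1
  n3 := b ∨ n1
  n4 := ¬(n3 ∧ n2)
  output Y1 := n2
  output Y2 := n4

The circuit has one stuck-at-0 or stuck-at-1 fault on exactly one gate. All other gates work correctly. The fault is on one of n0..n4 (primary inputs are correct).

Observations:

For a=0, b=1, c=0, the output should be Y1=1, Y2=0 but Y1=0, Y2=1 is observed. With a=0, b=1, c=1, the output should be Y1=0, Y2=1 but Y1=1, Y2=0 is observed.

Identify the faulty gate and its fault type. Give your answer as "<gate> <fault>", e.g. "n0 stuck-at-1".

n0 stuck-at-0

Fault-free values for test 1 (a=0, b=1, c=0): n0=1, n1=1, n2=1, n3=1, n4=0, giving Y1=1, Y2=0. Observed Y1=0, Y2=1.
Test 1: faults giving observed Y1=0, Y2=1 are {n0 stuck-at-0, n1 stuck-at-0, n2 stuck-at-0}.
Test 2 (a=0, b=1, c=1): fault-free n0=1, n1=0, n2=0, n3=1, n4=1 → Y1=0, Y2=1; observed Y1=1, Y2=0. Eliminates n1 stuck-at-0, n2 stuck-at-0.
Only n0 stuck-at-0 is consistent with every test.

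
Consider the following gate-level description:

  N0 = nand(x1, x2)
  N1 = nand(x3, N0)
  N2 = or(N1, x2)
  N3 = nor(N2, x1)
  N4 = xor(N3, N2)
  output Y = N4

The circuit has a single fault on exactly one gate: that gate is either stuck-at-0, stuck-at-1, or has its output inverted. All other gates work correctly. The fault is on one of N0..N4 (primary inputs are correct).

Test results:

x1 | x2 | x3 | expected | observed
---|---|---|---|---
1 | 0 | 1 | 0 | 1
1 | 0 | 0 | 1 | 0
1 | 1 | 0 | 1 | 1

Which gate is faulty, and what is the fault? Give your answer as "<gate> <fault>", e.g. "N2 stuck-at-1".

N1 inverted output

Fault-free values for test 1 (x1=1, x2=0, x3=1): N0=1, N1=0, N2=0, N3=0, N4=0, giving Y=0. Observed 1.
Test 1: faults giving observed 1 are {N0 stuck-at-0, N0 inverted output, N1 stuck-at-1, N1 inverted output, N2 stuck-at-1, N2 inverted output, N3 stuck-at-1, N3 inverted output, N4 stuck-at-1, N4 inverted output}.
Test 2 (x1=1, x2=0, x3=0): fault-free N0=1, N1=1, N2=1, N3=0, N4=1 → 1; observed 0. Eliminates N0 stuck-at-0, N0 inverted output, N1 stuck-at-1, N2 stuck-at-1, N4 stuck-at-1.
Test 3 (x1=1, x2=1, x3=0): fault-free N0=0, N1=1, N2=1, N3=0, N4=1 → 1; observed 1. Eliminates N2 inverted output, N3 stuck-at-1, N3 inverted output, N4 inverted output.
Only N1 inverted output is consistent with every test.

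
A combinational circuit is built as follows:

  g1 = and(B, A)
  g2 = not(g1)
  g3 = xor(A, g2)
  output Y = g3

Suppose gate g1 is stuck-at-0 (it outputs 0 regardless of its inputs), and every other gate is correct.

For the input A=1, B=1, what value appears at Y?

0

Propagate with g1 forced: g1=0 [stuck-at-0], g2=1, g3=0.
So Y = 0. (Without the fault it would be 1.)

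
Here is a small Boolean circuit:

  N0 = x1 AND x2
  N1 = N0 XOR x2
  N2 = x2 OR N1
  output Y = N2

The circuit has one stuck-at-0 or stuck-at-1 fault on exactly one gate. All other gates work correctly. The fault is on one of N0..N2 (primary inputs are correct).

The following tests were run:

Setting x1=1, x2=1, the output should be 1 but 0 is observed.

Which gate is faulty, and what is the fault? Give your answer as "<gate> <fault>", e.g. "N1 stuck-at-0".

Fault-free values for test 1 (x1=1, x2=1): N0=1, N1=0, N2=1, giving Y=1. Observed 0.
Test 1: faults giving observed 0 are {N2 stuck-at-0}.
Only N2 stuck-at-0 is consistent with every test.

N2 stuck-at-0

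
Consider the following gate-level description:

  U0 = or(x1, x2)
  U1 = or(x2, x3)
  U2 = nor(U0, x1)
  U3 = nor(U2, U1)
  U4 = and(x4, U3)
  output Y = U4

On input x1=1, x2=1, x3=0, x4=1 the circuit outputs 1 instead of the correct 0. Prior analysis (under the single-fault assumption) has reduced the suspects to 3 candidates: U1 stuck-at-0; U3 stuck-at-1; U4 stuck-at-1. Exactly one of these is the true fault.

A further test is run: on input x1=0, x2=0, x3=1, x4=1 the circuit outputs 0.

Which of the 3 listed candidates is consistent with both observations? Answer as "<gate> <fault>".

Evaluate each candidate on input x1=0, x2=0, x3=1, x4=1:
  U1 stuck-at-0: U0=0, U1=0 [stuck-at-0], U2=1, U3=0, U4=0 → 0 — matches
  U3 stuck-at-1: U0=0, U1=1, U2=1, U3=1 [stuck-at-1], U4=1 → 1 — eliminated
  U4 stuck-at-1: U0=0, U1=1, U2=1, U3=0, U4=1 [stuck-at-1] → 1 — eliminated
Only U1 stuck-at-0 reproduces the observed 0.

U1 stuck-at-0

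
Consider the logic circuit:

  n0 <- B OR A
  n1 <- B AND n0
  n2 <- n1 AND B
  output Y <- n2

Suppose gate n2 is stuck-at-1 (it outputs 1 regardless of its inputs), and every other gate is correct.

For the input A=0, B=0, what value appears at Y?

1

Propagate with n2 forced: n0=0, n1=0, n2=1 [stuck-at-1].
So Y = 1. (Without the fault it would be 0.)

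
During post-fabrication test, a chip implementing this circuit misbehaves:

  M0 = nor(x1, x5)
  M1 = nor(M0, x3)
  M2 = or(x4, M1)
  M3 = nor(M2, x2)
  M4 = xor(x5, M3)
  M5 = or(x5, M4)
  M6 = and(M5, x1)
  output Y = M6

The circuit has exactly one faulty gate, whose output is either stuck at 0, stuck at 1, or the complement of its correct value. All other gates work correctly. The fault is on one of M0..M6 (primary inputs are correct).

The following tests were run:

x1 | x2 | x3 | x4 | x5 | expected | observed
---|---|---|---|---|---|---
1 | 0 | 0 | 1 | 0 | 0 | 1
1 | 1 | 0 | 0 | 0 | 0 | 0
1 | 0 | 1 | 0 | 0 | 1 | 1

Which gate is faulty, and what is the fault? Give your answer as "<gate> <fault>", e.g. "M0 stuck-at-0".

M2 stuck-at-0

Fault-free values for test 1 (x1=1, x2=0, x3=0, x4=1, x5=0): M0=0, M1=1, M2=1, M3=0, M4=0, M5=0, M6=0, giving Y=0. Observed 1.
Test 1: faults giving observed 1 are {M2 stuck-at-0, M2 inverted output, M3 stuck-at-1, M3 inverted output, M4 stuck-at-1, M4 inverted output, M5 stuck-at-1, M5 inverted output, M6 stuck-at-1, M6 inverted output}.
Test 2 (x1=1, x2=1, x3=0, x4=0, x5=0): fault-free M0=0, M1=1, M2=1, M3=0, M4=0, M5=0, M6=0 → 0; observed 0. Eliminates M3 stuck-at-1, M3 inverted output, M4 stuck-at-1, M4 inverted output, M5 stuck-at-1, M5 inverted output, M6 stuck-at-1, M6 inverted output.
Test 3 (x1=1, x2=0, x3=1, x4=0, x5=0): fault-free M0=0, M1=0, M2=0, M3=1, M4=1, M5=1, M6=1 → 1; observed 1. Eliminates M2 inverted output.
Only M2 stuck-at-0 is consistent with every test.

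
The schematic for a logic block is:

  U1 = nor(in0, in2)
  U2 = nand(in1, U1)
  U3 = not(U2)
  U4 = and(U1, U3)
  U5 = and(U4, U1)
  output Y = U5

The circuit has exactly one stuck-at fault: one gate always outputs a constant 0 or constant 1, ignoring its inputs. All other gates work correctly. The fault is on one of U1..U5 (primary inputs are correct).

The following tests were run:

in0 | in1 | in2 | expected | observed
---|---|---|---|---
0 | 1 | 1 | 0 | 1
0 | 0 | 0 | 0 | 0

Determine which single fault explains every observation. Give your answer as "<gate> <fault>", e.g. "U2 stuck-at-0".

Fault-free values for test 1 (in0=0, in1=1, in2=1): U1=0, U2=1, U3=0, U4=0, U5=0, giving Y=0. Observed 1.
Test 1: faults giving observed 1 are {U1 stuck-at-1, U5 stuck-at-1}.
Test 2 (in0=0, in1=0, in2=0): fault-free U1=1, U2=1, U3=0, U4=0, U5=0 → 0; observed 0. Eliminates U5 stuck-at-1.
Only U1 stuck-at-1 is consistent with every test.

U1 stuck-at-1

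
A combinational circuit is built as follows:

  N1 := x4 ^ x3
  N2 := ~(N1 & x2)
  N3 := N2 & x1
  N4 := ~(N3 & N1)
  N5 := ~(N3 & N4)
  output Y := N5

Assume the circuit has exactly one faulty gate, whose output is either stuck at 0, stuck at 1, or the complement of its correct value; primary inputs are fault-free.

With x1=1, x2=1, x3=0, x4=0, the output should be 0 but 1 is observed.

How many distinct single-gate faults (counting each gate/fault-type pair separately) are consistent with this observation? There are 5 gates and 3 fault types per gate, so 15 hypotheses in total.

10

Fault-free: N1=0, N2=1, N3=1, N4=1, N5=0 → 0. Observed 1.
  N1: stuck-at-1, inverted output ✓; others ✗
  N2: stuck-at-0, inverted output ✓; others ✗
  N3: stuck-at-0, inverted output ✓; others ✗
  N4: stuck-at-0, inverted output ✓; others ✗
  N5: stuck-at-1, inverted output ✓; others ✗
Consistent faults: {N1 stuck-at-1, N1 inverted output, N2 stuck-at-0, N2 inverted output, N3 stuck-at-0, N3 inverted output, N4 stuck-at-0, N4 inverted output, N5 stuck-at-1, N5 inverted output} — 10 in all.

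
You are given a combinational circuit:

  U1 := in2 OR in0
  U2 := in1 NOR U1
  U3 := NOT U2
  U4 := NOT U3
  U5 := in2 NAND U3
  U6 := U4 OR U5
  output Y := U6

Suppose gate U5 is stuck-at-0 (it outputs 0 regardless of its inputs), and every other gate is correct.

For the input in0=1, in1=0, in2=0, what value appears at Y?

0

Propagate with U5 forced: U1=1, U2=0, U3=1, U4=0, U5=0 [stuck-at-0], U6=0.
So Y = 0. (Without the fault it would be 1.)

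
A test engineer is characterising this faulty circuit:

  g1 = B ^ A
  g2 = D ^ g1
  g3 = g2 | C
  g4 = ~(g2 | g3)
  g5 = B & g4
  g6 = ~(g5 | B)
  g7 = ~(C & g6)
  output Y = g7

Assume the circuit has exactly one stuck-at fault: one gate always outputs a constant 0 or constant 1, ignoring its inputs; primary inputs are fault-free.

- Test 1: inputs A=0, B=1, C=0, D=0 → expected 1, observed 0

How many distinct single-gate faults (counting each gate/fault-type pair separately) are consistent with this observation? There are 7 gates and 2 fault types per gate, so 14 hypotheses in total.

1

Fault-free: g1=1, g2=1, g3=1, g4=0, g5=0, g6=0, g7=1 → 1. Observed 0.
  g1 stuck-at-0: output 1 ✗
  g1 stuck-at-1: output 1 ✗
  g2 stuck-at-0: output 1 ✗
  g2 stuck-at-1: output 1 ✗
  g3 stuck-at-0: output 1 ✗
  g3 stuck-at-1: output 1 ✗
  g4 stuck-at-0: output 1 ✗
  g4 stuck-at-1: output 1 ✗
  g5 stuck-at-0: output 1 ✗
  g5 stuck-at-1: output 1 ✗
  g6 stuck-at-0: output 1 ✗
  g6 stuck-at-1: output 1 ✗
  g7 stuck-at-0: output 0 ✓
  g7 stuck-at-1: output 1 ✗
Consistent faults: {g7 stuck-at-0} — 1 in all.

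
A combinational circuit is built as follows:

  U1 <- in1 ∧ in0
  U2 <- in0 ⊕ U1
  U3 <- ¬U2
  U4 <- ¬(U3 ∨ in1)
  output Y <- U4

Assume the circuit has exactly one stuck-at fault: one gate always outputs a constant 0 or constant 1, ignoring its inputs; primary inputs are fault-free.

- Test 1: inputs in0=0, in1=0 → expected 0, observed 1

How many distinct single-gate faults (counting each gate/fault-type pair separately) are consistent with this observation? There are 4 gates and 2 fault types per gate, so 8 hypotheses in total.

Fault-free: U1=0, U2=0, U3=1, U4=0 → 0. Observed 1.
  U1 stuck-at-0: output 0 ✗
  U1 stuck-at-1: output 1 ✓
  U2 stuck-at-0: output 0 ✗
  U2 stuck-at-1: output 1 ✓
  U3 stuck-at-0: output 1 ✓
  U3 stuck-at-1: output 0 ✗
  U4 stuck-at-0: output 0 ✗
  U4 stuck-at-1: output 1 ✓
Consistent faults: {U1 stuck-at-1, U2 stuck-at-1, U3 stuck-at-0, U4 stuck-at-1} — 4 in all.

4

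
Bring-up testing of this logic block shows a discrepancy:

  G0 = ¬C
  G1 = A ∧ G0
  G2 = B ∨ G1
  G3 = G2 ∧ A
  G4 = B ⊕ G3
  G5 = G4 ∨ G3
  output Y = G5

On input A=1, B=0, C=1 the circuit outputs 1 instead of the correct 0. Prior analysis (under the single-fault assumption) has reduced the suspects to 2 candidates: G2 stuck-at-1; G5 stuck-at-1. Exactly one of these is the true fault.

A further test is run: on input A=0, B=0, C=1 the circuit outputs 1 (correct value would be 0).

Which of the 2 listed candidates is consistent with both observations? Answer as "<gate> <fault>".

G5 stuck-at-1

Evaluate each candidate on input A=0, B=0, C=1:
  G2 stuck-at-1: G0=0, G1=0, G2=1 [stuck-at-1], G3=0, G4=0, G5=0 → 0 — eliminated
  G5 stuck-at-1: G0=0, G1=0, G2=0, G3=0, G4=0, G5=1 [stuck-at-1] → 1 — matches
Only G5 stuck-at-1 reproduces the observed 1.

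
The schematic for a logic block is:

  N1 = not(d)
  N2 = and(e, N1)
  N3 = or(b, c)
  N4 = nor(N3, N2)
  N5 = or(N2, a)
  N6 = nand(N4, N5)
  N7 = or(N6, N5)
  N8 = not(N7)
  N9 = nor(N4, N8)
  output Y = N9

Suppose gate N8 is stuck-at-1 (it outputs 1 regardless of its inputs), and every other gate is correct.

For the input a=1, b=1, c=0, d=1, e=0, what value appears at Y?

0

Propagate with N8 forced: N1=0, N2=0, N3=1, N4=0, N5=1, N6=1, N7=1, N8=1 [stuck-at-1], N9=0.
So Y = 0. (Without the fault it would be 1.)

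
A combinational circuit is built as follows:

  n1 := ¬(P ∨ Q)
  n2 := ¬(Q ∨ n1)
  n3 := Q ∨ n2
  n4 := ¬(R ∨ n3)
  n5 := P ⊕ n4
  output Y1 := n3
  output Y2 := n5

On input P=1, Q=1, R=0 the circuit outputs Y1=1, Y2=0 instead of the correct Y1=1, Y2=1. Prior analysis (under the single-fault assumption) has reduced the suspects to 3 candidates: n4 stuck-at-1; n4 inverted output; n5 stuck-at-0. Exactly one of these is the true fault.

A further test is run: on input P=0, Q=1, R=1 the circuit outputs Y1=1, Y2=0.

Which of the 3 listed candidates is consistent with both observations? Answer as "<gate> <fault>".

n5 stuck-at-0

Evaluate each candidate on input P=0, Q=1, R=1:
  n4 stuck-at-1: n1=0, n2=0, n3=1, n4=1 [stuck-at-1], n5=1 → Y1=1, Y2=1 — eliminated
  n4 inverted output: n1=0, n2=0, n3=1, n4=1 [inverted output], n5=1 → Y1=1, Y2=1 — eliminated
  n5 stuck-at-0: n1=0, n2=0, n3=1, n4=0, n5=0 [stuck-at-0] → Y1=1, Y2=0 — matches
Only n5 stuck-at-0 reproduces the observed Y1=1, Y2=0.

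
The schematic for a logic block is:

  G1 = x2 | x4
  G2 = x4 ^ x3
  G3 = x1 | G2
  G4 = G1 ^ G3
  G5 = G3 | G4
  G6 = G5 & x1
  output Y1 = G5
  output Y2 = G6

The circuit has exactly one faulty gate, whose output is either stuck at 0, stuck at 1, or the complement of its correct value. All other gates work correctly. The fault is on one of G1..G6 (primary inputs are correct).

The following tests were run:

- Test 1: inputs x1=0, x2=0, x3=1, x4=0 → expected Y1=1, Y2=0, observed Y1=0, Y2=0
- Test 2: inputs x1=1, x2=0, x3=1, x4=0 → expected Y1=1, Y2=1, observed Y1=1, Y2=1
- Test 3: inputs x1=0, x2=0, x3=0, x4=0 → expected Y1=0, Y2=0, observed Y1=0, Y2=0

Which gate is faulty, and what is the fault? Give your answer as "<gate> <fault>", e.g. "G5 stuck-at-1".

G2 stuck-at-0

Fault-free values for test 1 (x1=0, x2=0, x3=1, x4=0): G1=0, G2=1, G3=1, G4=1, G5=1, G6=0, giving Y1=1, Y2=0. Observed Y1=0, Y2=0.
Test 1: faults giving observed Y1=0, Y2=0 are {G2 stuck-at-0, G2 inverted output, G3 stuck-at-0, G3 inverted output, G5 stuck-at-0, G5 inverted output}.
Test 2 (x1=1, x2=0, x3=1, x4=0): fault-free G1=0, G2=1, G3=1, G4=1, G5=1, G6=1 → Y1=1, Y2=1; observed Y1=1, Y2=1. Eliminates G3 stuck-at-0, G3 inverted output, G5 stuck-at-0, G5 inverted output.
Test 3 (x1=0, x2=0, x3=0, x4=0): fault-free G1=0, G2=0, G3=0, G4=0, G5=0, G6=0 → Y1=0, Y2=0; observed Y1=0, Y2=0. Eliminates G2 inverted output.
Only G2 stuck-at-0 is consistent with every test.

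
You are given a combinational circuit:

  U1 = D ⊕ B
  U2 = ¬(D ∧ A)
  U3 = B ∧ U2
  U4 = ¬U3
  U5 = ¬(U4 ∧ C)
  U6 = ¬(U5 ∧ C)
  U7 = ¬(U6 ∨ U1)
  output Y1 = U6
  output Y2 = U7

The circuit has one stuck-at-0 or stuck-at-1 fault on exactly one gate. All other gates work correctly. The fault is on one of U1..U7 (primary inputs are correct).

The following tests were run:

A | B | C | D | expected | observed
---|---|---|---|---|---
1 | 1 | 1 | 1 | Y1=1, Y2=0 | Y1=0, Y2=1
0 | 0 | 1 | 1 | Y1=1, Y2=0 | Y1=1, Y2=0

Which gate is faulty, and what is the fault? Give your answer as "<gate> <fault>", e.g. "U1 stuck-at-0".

U2 stuck-at-1

Fault-free values for test 1 (A=1, B=1, C=1, D=1): U1=0, U2=0, U3=0, U4=1, U5=0, U6=1, U7=0, giving Y1=1, Y2=0. Observed Y1=0, Y2=1.
Test 1: faults giving observed Y1=0, Y2=1 are {U2 stuck-at-1, U3 stuck-at-1, U4 stuck-at-0, U5 stuck-at-1, U6 stuck-at-0}.
Test 2 (A=0, B=0, C=1, D=1): fault-free U1=1, U2=1, U3=0, U4=1, U5=0, U6=1, U7=0 → Y1=1, Y2=0; observed Y1=1, Y2=0. Eliminates U3 stuck-at-1, U4 stuck-at-0, U5 stuck-at-1, U6 stuck-at-0.
Only U2 stuck-at-1 is consistent with every test.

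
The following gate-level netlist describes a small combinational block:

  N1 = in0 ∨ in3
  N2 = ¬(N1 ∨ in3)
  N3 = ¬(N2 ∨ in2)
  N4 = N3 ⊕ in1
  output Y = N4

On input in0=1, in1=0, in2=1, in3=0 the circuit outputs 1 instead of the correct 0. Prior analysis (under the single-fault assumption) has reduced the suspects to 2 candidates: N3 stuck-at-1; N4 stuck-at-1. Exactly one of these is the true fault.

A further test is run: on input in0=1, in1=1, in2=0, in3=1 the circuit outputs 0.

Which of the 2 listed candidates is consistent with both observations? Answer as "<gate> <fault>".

Evaluate each candidate on input in0=1, in1=1, in2=0, in3=1:
  N3 stuck-at-1: N1=1, N2=0, N3=1 [stuck-at-1], N4=0 → 0 — matches
  N4 stuck-at-1: N1=1, N2=0, N3=1, N4=1 [stuck-at-1] → 1 — eliminated
Only N3 stuck-at-1 reproduces the observed 0.

N3 stuck-at-1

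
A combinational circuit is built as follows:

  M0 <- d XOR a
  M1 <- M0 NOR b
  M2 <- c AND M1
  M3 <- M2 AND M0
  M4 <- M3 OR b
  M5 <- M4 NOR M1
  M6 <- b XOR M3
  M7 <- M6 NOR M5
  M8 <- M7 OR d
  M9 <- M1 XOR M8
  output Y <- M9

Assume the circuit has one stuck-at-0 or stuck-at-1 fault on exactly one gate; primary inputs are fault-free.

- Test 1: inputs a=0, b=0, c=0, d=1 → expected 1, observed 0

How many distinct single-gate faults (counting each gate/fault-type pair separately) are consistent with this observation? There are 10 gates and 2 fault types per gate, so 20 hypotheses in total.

Fault-free: M0=1, M1=0, M2=0, M3=0, M4=0, M5=1, M6=0, M7=0, M8=1, M9=1 → 1. Observed 0.
  M0: stuck-at-0 ✓; others ✗
  M1: stuck-at-1 ✓; others ✗
  M2: none of the 2 fault types match ✗
  M3: none of the 2 fault types match ✗
  M4: none of the 2 fault types match ✗
  M5: none of the 2 fault types match ✗
  M6: none of the 2 fault types match ✗
  M7: none of the 2 fault types match ✗
  M8: stuck-at-0 ✓; others ✗
  M9: stuck-at-0 ✓; others ✗
Consistent faults: {M0 stuck-at-0, M1 stuck-at-1, M8 stuck-at-0, M9 stuck-at-0} — 4 in all.

4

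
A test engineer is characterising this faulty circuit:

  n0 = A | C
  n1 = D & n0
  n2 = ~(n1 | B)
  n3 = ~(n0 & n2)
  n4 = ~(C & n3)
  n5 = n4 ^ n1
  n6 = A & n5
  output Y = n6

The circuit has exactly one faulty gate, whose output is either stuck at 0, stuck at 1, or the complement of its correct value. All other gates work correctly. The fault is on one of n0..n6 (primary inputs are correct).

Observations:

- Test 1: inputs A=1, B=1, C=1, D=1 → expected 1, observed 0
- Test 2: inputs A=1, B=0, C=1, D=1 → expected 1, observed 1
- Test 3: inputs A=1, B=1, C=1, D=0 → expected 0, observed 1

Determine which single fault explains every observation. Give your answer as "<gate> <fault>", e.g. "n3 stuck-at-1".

n1 inverted output

Fault-free values for test 1 (A=1, B=1, C=1, D=1): n0=1, n1=1, n2=0, n3=1, n4=0, n5=1, n6=1, giving Y=1. Observed 0.
Test 1: faults giving observed 0 are {n0 stuck-at-0, n0 inverted output, n1 stuck-at-0, n1 inverted output, n2 stuck-at-1, n2 inverted output, n3 stuck-at-0, n3 inverted output, n4 stuck-at-1, n4 inverted output, n5 stuck-at-0, n5 inverted output, n6 stuck-at-0, n6 inverted output}.
Test 2 (A=1, B=0, C=1, D=1): fault-free n0=1, n1=1, n2=0, n3=1, n4=0, n5=1, n6=1 → 1; observed 1. Eliminates n0 stuck-at-0, n0 inverted output, n2 stuck-at-1, n2 inverted output, n3 stuck-at-0, n3 inverted output, n4 stuck-at-1, n4 inverted output, n5 stuck-at-0, n5 inverted output, n6 stuck-at-0, n6 inverted output.
Test 3 (A=1, B=1, C=1, D=0): fault-free n0=1, n1=0, n2=0, n3=1, n4=0, n5=0, n6=0 → 0; observed 1. Eliminates n1 stuck-at-0.
Only n1 inverted output is consistent with every test.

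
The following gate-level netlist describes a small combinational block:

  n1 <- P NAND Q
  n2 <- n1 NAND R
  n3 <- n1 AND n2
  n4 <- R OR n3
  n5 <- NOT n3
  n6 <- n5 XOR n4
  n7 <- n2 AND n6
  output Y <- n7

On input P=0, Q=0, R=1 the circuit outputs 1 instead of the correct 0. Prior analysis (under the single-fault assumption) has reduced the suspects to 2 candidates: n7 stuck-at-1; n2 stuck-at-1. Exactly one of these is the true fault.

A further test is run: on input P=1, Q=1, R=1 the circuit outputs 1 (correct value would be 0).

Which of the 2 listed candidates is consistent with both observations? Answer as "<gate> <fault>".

Evaluate each candidate on input P=1, Q=1, R=1:
  n7 stuck-at-1: n1=0, n2=1, n3=0, n4=1, n5=1, n6=0, n7=1 [stuck-at-1] → 1 — matches
  n2 stuck-at-1: n1=0, n2=1 [stuck-at-1], n3=0, n4=1, n5=1, n6=0, n7=0 → 0 — eliminated
Only n7 stuck-at-1 reproduces the observed 1.

n7 stuck-at-1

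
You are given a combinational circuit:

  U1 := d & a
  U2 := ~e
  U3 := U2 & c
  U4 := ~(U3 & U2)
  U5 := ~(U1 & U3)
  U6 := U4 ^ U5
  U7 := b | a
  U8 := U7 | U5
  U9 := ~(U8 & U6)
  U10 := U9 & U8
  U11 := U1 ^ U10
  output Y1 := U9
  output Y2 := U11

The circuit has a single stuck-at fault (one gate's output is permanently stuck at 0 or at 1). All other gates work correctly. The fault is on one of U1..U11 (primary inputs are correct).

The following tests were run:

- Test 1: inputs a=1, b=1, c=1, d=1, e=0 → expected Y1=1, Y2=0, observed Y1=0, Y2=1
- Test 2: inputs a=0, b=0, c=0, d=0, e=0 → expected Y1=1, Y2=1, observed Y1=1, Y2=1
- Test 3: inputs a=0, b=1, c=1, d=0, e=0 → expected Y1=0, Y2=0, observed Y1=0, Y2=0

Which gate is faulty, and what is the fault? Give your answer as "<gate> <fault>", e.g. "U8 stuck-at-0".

Fault-free values for test 1 (a=1, b=1, c=1, d=1, e=0): U1=1, U2=1, U3=1, U4=0, U5=0, U6=0, U7=1, U8=1, U9=1, U10=1, U11=0, giving Y1=1, Y2=0. Observed Y1=0, Y2=1.
Test 1: faults giving observed Y1=0, Y2=1 are {U4 stuck-at-1, U5 stuck-at-1, U6 stuck-at-1, U9 stuck-at-0}.
Test 2 (a=0, b=0, c=0, d=0, e=0): fault-free U1=0, U2=1, U3=0, U4=1, U5=1, U6=0, U7=0, U8=1, U9=1, U10=1, U11=1 → Y1=1, Y2=1; observed Y1=1, Y2=1. Eliminates U6 stuck-at-1, U9 stuck-at-0.
Test 3 (a=0, b=1, c=1, d=0, e=0): fault-free U1=0, U2=1, U3=1, U4=0, U5=1, U6=1, U7=1, U8=1, U9=0, U10=0, U11=0 → Y1=0, Y2=0; observed Y1=0, Y2=0. Eliminates U4 stuck-at-1.
Only U5 stuck-at-1 is consistent with every test.

U5 stuck-at-1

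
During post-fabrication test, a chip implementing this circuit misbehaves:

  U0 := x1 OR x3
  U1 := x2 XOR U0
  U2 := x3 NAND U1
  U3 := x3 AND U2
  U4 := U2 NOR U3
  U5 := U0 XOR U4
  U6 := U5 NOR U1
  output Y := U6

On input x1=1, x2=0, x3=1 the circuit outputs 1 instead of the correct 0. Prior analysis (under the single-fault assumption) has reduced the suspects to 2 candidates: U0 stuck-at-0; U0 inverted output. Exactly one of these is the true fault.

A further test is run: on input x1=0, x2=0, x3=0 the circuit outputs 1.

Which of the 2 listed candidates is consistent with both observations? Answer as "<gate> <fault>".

Evaluate each candidate on input x1=0, x2=0, x3=0:
  U0 stuck-at-0: U0=0 [stuck-at-0], U1=0, U2=1, U3=0, U4=0, U5=0, U6=1 → 1 — matches
  U0 inverted output: U0=1 [inverted output], U1=1, U2=1, U3=0, U4=0, U5=1, U6=0 → 0 — eliminated
Only U0 stuck-at-0 reproduces the observed 1.

U0 stuck-at-0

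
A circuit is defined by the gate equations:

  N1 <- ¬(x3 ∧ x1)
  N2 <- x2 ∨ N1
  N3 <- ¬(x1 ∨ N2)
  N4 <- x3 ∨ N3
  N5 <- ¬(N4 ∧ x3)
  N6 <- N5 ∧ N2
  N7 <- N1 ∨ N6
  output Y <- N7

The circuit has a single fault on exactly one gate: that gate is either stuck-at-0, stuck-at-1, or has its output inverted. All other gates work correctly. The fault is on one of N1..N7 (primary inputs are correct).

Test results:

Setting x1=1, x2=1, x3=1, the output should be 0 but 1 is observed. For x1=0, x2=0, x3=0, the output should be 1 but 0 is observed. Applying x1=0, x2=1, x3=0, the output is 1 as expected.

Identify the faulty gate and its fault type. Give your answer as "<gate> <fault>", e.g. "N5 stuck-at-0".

Fault-free values for test 1 (x1=1, x2=1, x3=1): N1=0, N2=1, N3=0, N4=1, N5=0, N6=0, N7=0, giving Y=0. Observed 1.
Test 1: faults giving observed 1 are {N1 stuck-at-1, N1 inverted output, N4 stuck-at-0, N4 inverted output, N5 stuck-at-1, N5 inverted output, N6 stuck-at-1, N6 inverted output, N7 stuck-at-1, N7 inverted output}.
Test 2 (x1=0, x2=0, x3=0): fault-free N1=1, N2=1, N3=0, N4=0, N5=1, N6=1, N7=1 → 1; observed 0. Eliminates N1 stuck-at-1, N4 stuck-at-0, N4 inverted output, N5 stuck-at-1, N5 inverted output, N6 stuck-at-1, N6 inverted output, N7 stuck-at-1.
Test 3 (x1=0, x2=1, x3=0): fault-free N1=1, N2=1, N3=0, N4=0, N5=1, N6=1, N7=1 → 1; observed 1. Eliminates N7 inverted output.
Only N1 inverted output is consistent with every test.

N1 inverted output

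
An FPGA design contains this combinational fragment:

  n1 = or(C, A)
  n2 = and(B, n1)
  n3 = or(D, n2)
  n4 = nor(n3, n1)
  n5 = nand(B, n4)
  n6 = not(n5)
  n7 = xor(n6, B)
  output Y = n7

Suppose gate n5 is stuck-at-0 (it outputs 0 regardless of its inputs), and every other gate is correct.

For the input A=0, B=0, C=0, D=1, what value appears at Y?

Propagate with n5 forced: n1=0, n2=0, n3=1, n4=0, n5=0 [stuck-at-0], n6=1, n7=1.
So Y = 1. (Without the fault it would be 0.)

1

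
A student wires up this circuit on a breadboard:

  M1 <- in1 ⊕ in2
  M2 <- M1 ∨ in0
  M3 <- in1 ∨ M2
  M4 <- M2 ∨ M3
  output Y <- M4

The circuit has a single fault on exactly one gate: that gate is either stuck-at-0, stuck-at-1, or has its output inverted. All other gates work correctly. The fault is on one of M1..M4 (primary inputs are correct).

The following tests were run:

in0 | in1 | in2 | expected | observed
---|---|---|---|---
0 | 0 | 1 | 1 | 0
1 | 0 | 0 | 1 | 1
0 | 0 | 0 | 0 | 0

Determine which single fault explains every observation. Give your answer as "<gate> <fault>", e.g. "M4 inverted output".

Fault-free values for test 1 (in0=0, in1=0, in2=1): M1=1, M2=1, M3=1, M4=1, giving Y=1. Observed 0.
Test 1: faults giving observed 0 are {M1 stuck-at-0, M1 inverted output, M2 stuck-at-0, M2 inverted output, M4 stuck-at-0, M4 inverted output}.
Test 2 (in0=1, in1=0, in2=0): fault-free M1=0, M2=1, M3=1, M4=1 → 1; observed 1. Eliminates M2 stuck-at-0, M2 inverted output, M4 stuck-at-0, M4 inverted output.
Test 3 (in0=0, in1=0, in2=0): fault-free M1=0, M2=0, M3=0, M4=0 → 0; observed 0. Eliminates M1 inverted output.
Only M1 stuck-at-0 is consistent with every test.

M1 stuck-at-0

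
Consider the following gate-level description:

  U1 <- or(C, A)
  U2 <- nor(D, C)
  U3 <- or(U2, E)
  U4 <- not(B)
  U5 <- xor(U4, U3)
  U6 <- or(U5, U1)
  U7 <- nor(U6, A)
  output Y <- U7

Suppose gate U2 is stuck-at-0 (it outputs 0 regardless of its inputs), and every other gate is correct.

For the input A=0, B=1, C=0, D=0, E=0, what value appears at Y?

Propagate with U2 forced: U1=0, U2=0 [stuck-at-0], U3=0, U4=0, U5=0, U6=0, U7=1.
So Y = 1. (Without the fault it would be 0.)

1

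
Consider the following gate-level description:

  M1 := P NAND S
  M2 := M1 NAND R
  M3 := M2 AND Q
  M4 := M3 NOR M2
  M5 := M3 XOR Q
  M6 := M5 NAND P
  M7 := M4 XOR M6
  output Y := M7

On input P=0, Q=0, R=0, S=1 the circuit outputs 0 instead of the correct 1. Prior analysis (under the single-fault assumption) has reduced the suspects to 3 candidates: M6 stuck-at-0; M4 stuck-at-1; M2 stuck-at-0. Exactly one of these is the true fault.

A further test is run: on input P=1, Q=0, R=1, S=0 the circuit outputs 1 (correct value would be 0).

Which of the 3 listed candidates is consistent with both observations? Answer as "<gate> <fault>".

Evaluate each candidate on input P=1, Q=0, R=1, S=0:
  M6 stuck-at-0: M1=1, M2=0, M3=0, M4=1, M5=0, M6=0 [stuck-at-0], M7=1 → 1 — matches
  M4 stuck-at-1: M1=1, M2=0, M3=0, M4=1 [stuck-at-1], M5=0, M6=1, M7=0 → 0 — eliminated
  M2 stuck-at-0: M1=1, M2=0 [stuck-at-0], M3=0, M4=1, M5=0, M6=1, M7=0 → 0 — eliminated
Only M6 stuck-at-0 reproduces the observed 1.

M6 stuck-at-0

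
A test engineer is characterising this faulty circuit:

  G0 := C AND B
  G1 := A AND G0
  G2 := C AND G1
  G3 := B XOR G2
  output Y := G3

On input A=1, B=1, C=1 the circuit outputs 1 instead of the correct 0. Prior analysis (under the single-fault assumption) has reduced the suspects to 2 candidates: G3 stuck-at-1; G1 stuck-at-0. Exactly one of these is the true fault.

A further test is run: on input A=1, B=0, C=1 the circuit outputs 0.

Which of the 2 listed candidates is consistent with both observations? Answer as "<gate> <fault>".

Evaluate each candidate on input A=1, B=0, C=1:
  G3 stuck-at-1: G0=0, G1=0, G2=0, G3=1 [stuck-at-1] → 1 — eliminated
  G1 stuck-at-0: G0=0, G1=0 [stuck-at-0], G2=0, G3=0 → 0 — matches
Only G1 stuck-at-0 reproduces the observed 0.

G1 stuck-at-0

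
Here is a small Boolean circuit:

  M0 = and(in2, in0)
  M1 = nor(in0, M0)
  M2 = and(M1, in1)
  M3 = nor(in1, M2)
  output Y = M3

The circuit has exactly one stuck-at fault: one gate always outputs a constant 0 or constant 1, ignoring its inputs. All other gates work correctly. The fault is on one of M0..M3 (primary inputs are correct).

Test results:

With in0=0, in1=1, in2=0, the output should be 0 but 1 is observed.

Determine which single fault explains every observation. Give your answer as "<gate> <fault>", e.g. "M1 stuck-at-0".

Fault-free values for test 1 (in0=0, in1=1, in2=0): M0=0, M1=1, M2=1, M3=0, giving Y=0. Observed 1.
Test 1: faults giving observed 1 are {M3 stuck-at-1}.
Only M3 stuck-at-1 is consistent with every test.

M3 stuck-at-1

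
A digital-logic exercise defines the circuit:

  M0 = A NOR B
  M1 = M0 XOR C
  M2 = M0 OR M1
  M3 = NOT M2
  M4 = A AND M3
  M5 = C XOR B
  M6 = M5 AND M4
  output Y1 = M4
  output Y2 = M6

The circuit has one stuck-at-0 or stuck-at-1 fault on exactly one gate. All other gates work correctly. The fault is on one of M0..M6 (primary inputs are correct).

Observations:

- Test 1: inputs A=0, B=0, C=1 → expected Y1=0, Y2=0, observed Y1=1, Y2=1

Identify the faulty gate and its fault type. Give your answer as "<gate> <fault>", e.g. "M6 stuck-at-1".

M4 stuck-at-1

Fault-free values for test 1 (A=0, B=0, C=1): M0=1, M1=0, M2=1, M3=0, M4=0, M5=1, M6=0, giving Y1=0, Y2=0. Observed Y1=1, Y2=1.
Test 1: faults giving observed Y1=1, Y2=1 are {M4 stuck-at-1}.
Only M4 stuck-at-1 is consistent with every test.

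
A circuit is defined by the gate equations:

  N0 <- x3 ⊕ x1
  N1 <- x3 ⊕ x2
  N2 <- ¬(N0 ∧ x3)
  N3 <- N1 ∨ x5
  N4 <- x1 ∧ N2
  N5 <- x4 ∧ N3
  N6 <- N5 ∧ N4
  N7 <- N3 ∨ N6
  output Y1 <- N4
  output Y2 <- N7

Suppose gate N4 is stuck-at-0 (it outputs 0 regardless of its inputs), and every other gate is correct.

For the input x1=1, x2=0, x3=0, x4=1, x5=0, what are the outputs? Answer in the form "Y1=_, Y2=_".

Y1=0, Y2=0

Propagate with N4 forced: N0=1, N1=0, N2=1, N3=0, N4=0 [stuck-at-0], N5=0, N6=0, N7=0.
So the outputs are Y1=0, Y2=0. (Without the fault they would be Y1=1, Y2=0.)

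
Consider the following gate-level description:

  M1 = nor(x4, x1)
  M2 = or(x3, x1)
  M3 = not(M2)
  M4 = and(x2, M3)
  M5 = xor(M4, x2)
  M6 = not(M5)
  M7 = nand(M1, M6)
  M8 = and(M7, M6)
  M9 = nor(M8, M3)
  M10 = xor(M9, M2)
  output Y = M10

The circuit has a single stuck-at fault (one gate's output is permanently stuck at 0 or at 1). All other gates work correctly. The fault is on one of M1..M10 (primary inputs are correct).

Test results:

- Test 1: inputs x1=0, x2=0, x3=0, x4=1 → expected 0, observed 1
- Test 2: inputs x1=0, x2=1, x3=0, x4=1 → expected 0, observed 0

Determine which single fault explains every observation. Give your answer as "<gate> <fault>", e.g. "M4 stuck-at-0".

Fault-free values for test 1 (x1=0, x2=0, x3=0, x4=1): M1=0, M2=0, M3=1, M4=0, M5=0, M6=1, M7=1, M8=1, M9=0, M10=0, giving Y=0. Observed 1.
Test 1: faults giving observed 1 are {M2 stuck-at-1, M9 stuck-at-1, M10 stuck-at-1}.
Test 2 (x1=0, x2=1, x3=0, x4=1): fault-free M1=0, M2=0, M3=1, M4=1, M5=0, M6=1, M7=1, M8=1, M9=0, M10=0 → 0; observed 0. Eliminates M9 stuck-at-1, M10 stuck-at-1.
Only M2 stuck-at-1 is consistent with every test.

M2 stuck-at-1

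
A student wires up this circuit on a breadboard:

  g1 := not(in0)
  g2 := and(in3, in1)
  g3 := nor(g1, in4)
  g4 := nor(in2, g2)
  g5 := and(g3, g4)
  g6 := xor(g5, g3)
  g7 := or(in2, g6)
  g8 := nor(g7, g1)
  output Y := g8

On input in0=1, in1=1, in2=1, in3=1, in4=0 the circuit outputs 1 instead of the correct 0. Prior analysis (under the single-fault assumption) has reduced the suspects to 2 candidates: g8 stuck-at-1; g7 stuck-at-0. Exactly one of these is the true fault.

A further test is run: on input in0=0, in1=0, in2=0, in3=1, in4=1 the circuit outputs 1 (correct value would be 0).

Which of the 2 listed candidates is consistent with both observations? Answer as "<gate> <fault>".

g8 stuck-at-1

Evaluate each candidate on input in0=0, in1=0, in2=0, in3=1, in4=1:
  g8 stuck-at-1: g1=1, g2=0, g3=0, g4=1, g5=0, g6=0, g7=0, g8=1 [stuck-at-1] → 1 — matches
  g7 stuck-at-0: g1=1, g2=0, g3=0, g4=1, g5=0, g6=0, g7=0 [stuck-at-0], g8=0 → 0 — eliminated
Only g8 stuck-at-1 reproduces the observed 1.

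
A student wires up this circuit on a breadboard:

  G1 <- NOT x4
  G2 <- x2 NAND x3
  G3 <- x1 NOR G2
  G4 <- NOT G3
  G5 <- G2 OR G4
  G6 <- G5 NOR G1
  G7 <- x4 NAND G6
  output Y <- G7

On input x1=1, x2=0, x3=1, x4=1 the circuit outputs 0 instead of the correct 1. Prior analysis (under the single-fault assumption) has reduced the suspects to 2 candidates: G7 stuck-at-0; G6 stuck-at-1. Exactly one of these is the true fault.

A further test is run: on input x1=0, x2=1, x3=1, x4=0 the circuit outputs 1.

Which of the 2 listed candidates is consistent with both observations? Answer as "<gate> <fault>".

G6 stuck-at-1

Evaluate each candidate on input x1=0, x2=1, x3=1, x4=0:
  G7 stuck-at-0: G1=1, G2=0, G3=1, G4=0, G5=0, G6=0, G7=0 [stuck-at-0] → 0 — eliminated
  G6 stuck-at-1: G1=1, G2=0, G3=1, G4=0, G5=0, G6=1 [stuck-at-1], G7=1 → 1 — matches
Only G6 stuck-at-1 reproduces the observed 1.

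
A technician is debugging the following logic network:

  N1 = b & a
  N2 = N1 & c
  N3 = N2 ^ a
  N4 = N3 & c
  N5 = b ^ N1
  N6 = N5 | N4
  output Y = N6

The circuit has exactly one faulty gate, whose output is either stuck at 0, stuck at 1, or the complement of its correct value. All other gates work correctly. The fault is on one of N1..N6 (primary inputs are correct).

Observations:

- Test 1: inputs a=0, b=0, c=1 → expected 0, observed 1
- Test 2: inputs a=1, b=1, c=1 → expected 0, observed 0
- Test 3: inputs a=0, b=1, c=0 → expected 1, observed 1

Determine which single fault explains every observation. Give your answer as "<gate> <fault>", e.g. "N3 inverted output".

Fault-free values for test 1 (a=0, b=0, c=1): N1=0, N2=0, N3=0, N4=0, N5=0, N6=0, giving Y=0. Observed 1.
Test 1: faults giving observed 1 are {N1 stuck-at-1, N1 inverted output, N2 stuck-at-1, N2 inverted output, N3 stuck-at-1, N3 inverted output, N4 stuck-at-1, N4 inverted output, N5 stuck-at-1, N5 inverted output, N6 stuck-at-1, N6 inverted output}.
Test 2 (a=1, b=1, c=1): fault-free N1=1, N2=1, N3=0, N4=0, N5=0, N6=0 → 0; observed 0. Eliminates N1 inverted output, N2 inverted output, N3 stuck-at-1, N3 inverted output, N4 stuck-at-1, N4 inverted output, N5 stuck-at-1, N5 inverted output, N6 stuck-at-1, N6 inverted output.
Test 3 (a=0, b=1, c=0): fault-free N1=0, N2=0, N3=0, N4=0, N5=1, N6=1 → 1; observed 1. Eliminates N1 stuck-at-1.
Only N2 stuck-at-1 is consistent with every test.

N2 stuck-at-1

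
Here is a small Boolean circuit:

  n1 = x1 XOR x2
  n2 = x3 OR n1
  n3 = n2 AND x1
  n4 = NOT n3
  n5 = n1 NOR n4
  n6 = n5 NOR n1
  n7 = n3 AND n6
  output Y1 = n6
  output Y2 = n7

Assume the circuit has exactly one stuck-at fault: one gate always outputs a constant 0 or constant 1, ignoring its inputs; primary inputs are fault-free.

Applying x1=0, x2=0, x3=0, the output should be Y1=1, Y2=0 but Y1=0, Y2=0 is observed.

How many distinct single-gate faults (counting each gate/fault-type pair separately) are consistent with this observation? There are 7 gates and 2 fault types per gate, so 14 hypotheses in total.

Fault-free: n1=0, n2=0, n3=0, n4=1, n5=0, n6=1, n7=0 → Y1=1, Y2=0. Observed Y1=0, Y2=0.
  n1 stuck-at-0: output Y1=1, Y2=0 ✗
  n1 stuck-at-1: output Y1=0, Y2=0 ✓
  n2 stuck-at-0: output Y1=1, Y2=0 ✗
  n2 stuck-at-1: output Y1=1, Y2=0 ✗
  n3 stuck-at-0: output Y1=1, Y2=0 ✗
  n3 stuck-at-1: output Y1=0, Y2=0 ✓
  n4 stuck-at-0: output Y1=0, Y2=0 ✓
  n4 stuck-at-1: output Y1=1, Y2=0 ✗
  n5 stuck-at-0: output Y1=1, Y2=0 ✗
  n5 stuck-at-1: output Y1=0, Y2=0 ✓
  n6 stuck-at-0: output Y1=0, Y2=0 ✓
  n6 stuck-at-1: output Y1=1, Y2=0 ✗
  n7 stuck-at-0: output Y1=1, Y2=0 ✗
  n7 stuck-at-1: output Y1=1, Y2=1 ✗
Consistent faults: {n1 stuck-at-1, n3 stuck-at-1, n4 stuck-at-0, n5 stuck-at-1, n6 stuck-at-0} — 5 in all.

5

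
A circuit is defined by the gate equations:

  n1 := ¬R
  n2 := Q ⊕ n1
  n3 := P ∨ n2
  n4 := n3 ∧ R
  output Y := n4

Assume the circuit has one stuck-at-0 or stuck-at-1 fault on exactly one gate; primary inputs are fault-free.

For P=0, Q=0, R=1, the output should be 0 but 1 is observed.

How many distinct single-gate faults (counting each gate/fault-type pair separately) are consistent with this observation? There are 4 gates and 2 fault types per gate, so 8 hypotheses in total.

Fault-free: n1=0, n2=0, n3=0, n4=0 → 0. Observed 1.
  n1 stuck-at-0: output 0 ✗
  n1 stuck-at-1: output 1 ✓
  n2 stuck-at-0: output 0 ✗
  n2 stuck-at-1: output 1 ✓
  n3 stuck-at-0: output 0 ✗
  n3 stuck-at-1: output 1 ✓
  n4 stuck-at-0: output 0 ✗
  n4 stuck-at-1: output 1 ✓
Consistent faults: {n1 stuck-at-1, n2 stuck-at-1, n3 stuck-at-1, n4 stuck-at-1} — 4 in all.

4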